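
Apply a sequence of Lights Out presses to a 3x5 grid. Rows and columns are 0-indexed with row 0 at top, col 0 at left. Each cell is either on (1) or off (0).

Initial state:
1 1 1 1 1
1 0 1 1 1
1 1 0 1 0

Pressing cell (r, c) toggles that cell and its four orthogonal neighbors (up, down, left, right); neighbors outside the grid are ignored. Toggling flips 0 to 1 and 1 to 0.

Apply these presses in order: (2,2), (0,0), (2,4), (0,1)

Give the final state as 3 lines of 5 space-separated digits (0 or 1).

Answer: 1 1 0 1 1
0 1 0 1 0
1 0 1 1 1

Derivation:
After press 1 at (2,2):
1 1 1 1 1
1 0 0 1 1
1 0 1 0 0

After press 2 at (0,0):
0 0 1 1 1
0 0 0 1 1
1 0 1 0 0

After press 3 at (2,4):
0 0 1 1 1
0 0 0 1 0
1 0 1 1 1

After press 4 at (0,1):
1 1 0 1 1
0 1 0 1 0
1 0 1 1 1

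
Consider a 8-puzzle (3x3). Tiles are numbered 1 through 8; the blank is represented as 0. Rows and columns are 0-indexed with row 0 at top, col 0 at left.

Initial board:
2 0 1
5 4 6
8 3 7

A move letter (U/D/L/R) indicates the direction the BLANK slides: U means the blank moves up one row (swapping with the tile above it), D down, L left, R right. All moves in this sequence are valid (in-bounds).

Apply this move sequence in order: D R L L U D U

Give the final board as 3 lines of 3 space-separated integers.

Answer: 0 4 1
2 5 6
8 3 7

Derivation:
After move 1 (D):
2 4 1
5 0 6
8 3 7

After move 2 (R):
2 4 1
5 6 0
8 3 7

After move 3 (L):
2 4 1
5 0 6
8 3 7

After move 4 (L):
2 4 1
0 5 6
8 3 7

After move 5 (U):
0 4 1
2 5 6
8 3 7

After move 6 (D):
2 4 1
0 5 6
8 3 7

After move 7 (U):
0 4 1
2 5 6
8 3 7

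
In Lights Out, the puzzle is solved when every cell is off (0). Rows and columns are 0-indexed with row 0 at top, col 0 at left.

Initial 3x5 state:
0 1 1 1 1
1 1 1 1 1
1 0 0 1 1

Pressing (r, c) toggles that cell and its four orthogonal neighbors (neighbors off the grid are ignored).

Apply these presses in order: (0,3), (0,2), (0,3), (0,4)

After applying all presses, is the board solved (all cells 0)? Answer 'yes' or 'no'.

Answer: no

Derivation:
After press 1 at (0,3):
0 1 0 0 0
1 1 1 0 1
1 0 0 1 1

After press 2 at (0,2):
0 0 1 1 0
1 1 0 0 1
1 0 0 1 1

After press 3 at (0,3):
0 0 0 0 1
1 1 0 1 1
1 0 0 1 1

After press 4 at (0,4):
0 0 0 1 0
1 1 0 1 0
1 0 0 1 1

Lights still on: 7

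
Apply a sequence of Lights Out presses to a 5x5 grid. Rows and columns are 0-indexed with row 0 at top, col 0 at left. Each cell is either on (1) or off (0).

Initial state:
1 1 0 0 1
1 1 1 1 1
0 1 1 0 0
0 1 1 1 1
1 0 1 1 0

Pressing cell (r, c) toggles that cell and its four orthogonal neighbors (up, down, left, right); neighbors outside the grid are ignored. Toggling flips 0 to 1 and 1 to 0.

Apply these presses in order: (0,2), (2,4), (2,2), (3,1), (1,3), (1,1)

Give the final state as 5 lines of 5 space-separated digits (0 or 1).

After press 1 at (0,2):
1 0 1 1 1
1 1 0 1 1
0 1 1 0 0
0 1 1 1 1
1 0 1 1 0

After press 2 at (2,4):
1 0 1 1 1
1 1 0 1 0
0 1 1 1 1
0 1 1 1 0
1 0 1 1 0

After press 3 at (2,2):
1 0 1 1 1
1 1 1 1 0
0 0 0 0 1
0 1 0 1 0
1 0 1 1 0

After press 4 at (3,1):
1 0 1 1 1
1 1 1 1 0
0 1 0 0 1
1 0 1 1 0
1 1 1 1 0

After press 5 at (1,3):
1 0 1 0 1
1 1 0 0 1
0 1 0 1 1
1 0 1 1 0
1 1 1 1 0

After press 6 at (1,1):
1 1 1 0 1
0 0 1 0 1
0 0 0 1 1
1 0 1 1 0
1 1 1 1 0

Answer: 1 1 1 0 1
0 0 1 0 1
0 0 0 1 1
1 0 1 1 0
1 1 1 1 0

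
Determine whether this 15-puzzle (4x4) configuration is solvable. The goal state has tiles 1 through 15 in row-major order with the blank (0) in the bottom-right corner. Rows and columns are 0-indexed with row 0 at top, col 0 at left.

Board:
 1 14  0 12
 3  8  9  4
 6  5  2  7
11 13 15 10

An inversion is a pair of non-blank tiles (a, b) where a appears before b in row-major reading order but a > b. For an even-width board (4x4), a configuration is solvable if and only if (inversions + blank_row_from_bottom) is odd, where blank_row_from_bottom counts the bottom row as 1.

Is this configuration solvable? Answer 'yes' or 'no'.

Inversions: 40
Blank is in row 0 (0-indexed from top), which is row 4 counting from the bottom (bottom = 1).
40 + 4 = 44, which is even, so the puzzle is not solvable.

Answer: no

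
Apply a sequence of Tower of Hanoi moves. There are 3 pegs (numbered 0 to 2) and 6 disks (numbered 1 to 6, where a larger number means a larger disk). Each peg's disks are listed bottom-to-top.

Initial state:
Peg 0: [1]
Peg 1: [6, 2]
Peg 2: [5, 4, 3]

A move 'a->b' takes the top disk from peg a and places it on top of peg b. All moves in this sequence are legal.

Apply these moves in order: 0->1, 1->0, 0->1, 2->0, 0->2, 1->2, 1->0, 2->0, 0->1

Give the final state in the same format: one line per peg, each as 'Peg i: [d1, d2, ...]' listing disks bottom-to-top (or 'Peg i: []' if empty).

After move 1 (0->1):
Peg 0: []
Peg 1: [6, 2, 1]
Peg 2: [5, 4, 3]

After move 2 (1->0):
Peg 0: [1]
Peg 1: [6, 2]
Peg 2: [5, 4, 3]

After move 3 (0->1):
Peg 0: []
Peg 1: [6, 2, 1]
Peg 2: [5, 4, 3]

After move 4 (2->0):
Peg 0: [3]
Peg 1: [6, 2, 1]
Peg 2: [5, 4]

After move 5 (0->2):
Peg 0: []
Peg 1: [6, 2, 1]
Peg 2: [5, 4, 3]

After move 6 (1->2):
Peg 0: []
Peg 1: [6, 2]
Peg 2: [5, 4, 3, 1]

After move 7 (1->0):
Peg 0: [2]
Peg 1: [6]
Peg 2: [5, 4, 3, 1]

After move 8 (2->0):
Peg 0: [2, 1]
Peg 1: [6]
Peg 2: [5, 4, 3]

After move 9 (0->1):
Peg 0: [2]
Peg 1: [6, 1]
Peg 2: [5, 4, 3]

Answer: Peg 0: [2]
Peg 1: [6, 1]
Peg 2: [5, 4, 3]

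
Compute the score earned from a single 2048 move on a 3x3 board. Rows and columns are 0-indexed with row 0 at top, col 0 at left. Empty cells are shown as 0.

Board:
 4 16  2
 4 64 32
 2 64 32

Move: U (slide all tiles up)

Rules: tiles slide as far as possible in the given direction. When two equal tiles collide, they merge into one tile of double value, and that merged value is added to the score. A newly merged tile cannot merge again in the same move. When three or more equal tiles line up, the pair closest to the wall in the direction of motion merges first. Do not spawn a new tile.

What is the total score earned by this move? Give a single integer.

Slide up:
col 0: [4, 4, 2] -> [8, 2, 0]  score +8 (running 8)
col 1: [16, 64, 64] -> [16, 128, 0]  score +128 (running 136)
col 2: [2, 32, 32] -> [2, 64, 0]  score +64 (running 200)
Board after move:
  8  16   2
  2 128  64
  0   0   0

Answer: 200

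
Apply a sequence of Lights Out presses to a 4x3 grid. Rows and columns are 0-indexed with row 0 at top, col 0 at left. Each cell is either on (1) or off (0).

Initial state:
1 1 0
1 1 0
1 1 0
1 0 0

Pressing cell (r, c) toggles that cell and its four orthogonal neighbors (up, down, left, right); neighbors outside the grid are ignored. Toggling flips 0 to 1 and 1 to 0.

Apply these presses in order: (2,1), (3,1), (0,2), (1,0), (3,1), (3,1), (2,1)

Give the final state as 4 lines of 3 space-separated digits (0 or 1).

Answer: 0 0 1
0 0 1
0 0 0
0 1 1

Derivation:
After press 1 at (2,1):
1 1 0
1 0 0
0 0 1
1 1 0

After press 2 at (3,1):
1 1 0
1 0 0
0 1 1
0 0 1

After press 3 at (0,2):
1 0 1
1 0 1
0 1 1
0 0 1

After press 4 at (1,0):
0 0 1
0 1 1
1 1 1
0 0 1

After press 5 at (3,1):
0 0 1
0 1 1
1 0 1
1 1 0

After press 6 at (3,1):
0 0 1
0 1 1
1 1 1
0 0 1

After press 7 at (2,1):
0 0 1
0 0 1
0 0 0
0 1 1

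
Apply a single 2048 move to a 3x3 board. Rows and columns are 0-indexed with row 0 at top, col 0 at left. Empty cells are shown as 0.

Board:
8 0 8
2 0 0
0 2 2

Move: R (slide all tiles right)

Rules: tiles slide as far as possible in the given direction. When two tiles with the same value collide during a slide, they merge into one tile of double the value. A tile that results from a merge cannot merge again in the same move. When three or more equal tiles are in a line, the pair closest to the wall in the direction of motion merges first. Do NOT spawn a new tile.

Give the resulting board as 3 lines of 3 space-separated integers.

Answer:  0  0 16
 0  0  2
 0  0  4

Derivation:
Slide right:
row 0: [8, 0, 8] -> [0, 0, 16]
row 1: [2, 0, 0] -> [0, 0, 2]
row 2: [0, 2, 2] -> [0, 0, 4]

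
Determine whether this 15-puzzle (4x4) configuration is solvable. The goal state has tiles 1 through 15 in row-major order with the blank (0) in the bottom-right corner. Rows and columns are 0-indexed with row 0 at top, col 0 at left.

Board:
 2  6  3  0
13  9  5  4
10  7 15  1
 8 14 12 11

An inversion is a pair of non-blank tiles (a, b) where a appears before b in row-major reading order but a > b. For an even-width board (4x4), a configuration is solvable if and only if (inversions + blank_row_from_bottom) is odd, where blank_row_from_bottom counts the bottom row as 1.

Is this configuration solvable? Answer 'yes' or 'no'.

Inversions: 35
Blank is in row 0 (0-indexed from top), which is row 4 counting from the bottom (bottom = 1).
35 + 4 = 39, which is odd, so the puzzle is solvable.

Answer: yes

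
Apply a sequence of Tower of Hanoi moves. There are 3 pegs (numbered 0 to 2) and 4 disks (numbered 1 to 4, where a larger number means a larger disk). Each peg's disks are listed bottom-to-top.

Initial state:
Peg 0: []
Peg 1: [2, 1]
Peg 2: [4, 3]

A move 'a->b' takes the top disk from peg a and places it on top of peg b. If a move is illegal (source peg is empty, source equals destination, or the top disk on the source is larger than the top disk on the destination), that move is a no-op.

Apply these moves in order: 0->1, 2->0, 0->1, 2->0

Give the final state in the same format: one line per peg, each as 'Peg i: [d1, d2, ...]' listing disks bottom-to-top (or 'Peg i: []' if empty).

Answer: Peg 0: [3]
Peg 1: [2, 1]
Peg 2: [4]

Derivation:
After move 1 (0->1):
Peg 0: []
Peg 1: [2, 1]
Peg 2: [4, 3]

After move 2 (2->0):
Peg 0: [3]
Peg 1: [2, 1]
Peg 2: [4]

After move 3 (0->1):
Peg 0: [3]
Peg 1: [2, 1]
Peg 2: [4]

After move 4 (2->0):
Peg 0: [3]
Peg 1: [2, 1]
Peg 2: [4]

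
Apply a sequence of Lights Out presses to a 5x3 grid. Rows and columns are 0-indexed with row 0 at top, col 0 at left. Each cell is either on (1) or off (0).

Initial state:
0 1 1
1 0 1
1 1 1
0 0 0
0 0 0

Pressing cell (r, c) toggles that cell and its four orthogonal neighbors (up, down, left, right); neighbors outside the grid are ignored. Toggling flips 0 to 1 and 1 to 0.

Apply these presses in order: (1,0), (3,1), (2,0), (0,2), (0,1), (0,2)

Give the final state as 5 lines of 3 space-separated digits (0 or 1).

After press 1 at (1,0):
1 1 1
0 1 1
0 1 1
0 0 0
0 0 0

After press 2 at (3,1):
1 1 1
0 1 1
0 0 1
1 1 1
0 1 0

After press 3 at (2,0):
1 1 1
1 1 1
1 1 1
0 1 1
0 1 0

After press 4 at (0,2):
1 0 0
1 1 0
1 1 1
0 1 1
0 1 0

After press 5 at (0,1):
0 1 1
1 0 0
1 1 1
0 1 1
0 1 0

After press 6 at (0,2):
0 0 0
1 0 1
1 1 1
0 1 1
0 1 0

Answer: 0 0 0
1 0 1
1 1 1
0 1 1
0 1 0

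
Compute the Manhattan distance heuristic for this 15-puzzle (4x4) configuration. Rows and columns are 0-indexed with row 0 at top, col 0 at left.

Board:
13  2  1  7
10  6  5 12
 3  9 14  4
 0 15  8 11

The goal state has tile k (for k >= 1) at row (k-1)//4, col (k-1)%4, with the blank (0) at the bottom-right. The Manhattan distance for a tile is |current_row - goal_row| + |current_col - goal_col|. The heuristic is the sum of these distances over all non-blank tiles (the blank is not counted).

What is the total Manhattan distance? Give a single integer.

Answer: 27

Derivation:
Tile 13: (0,0)->(3,0) = 3
Tile 2: (0,1)->(0,1) = 0
Tile 1: (0,2)->(0,0) = 2
Tile 7: (0,3)->(1,2) = 2
Tile 10: (1,0)->(2,1) = 2
Tile 6: (1,1)->(1,1) = 0
Tile 5: (1,2)->(1,0) = 2
Tile 12: (1,3)->(2,3) = 1
Tile 3: (2,0)->(0,2) = 4
Tile 9: (2,1)->(2,0) = 1
Tile 14: (2,2)->(3,1) = 2
Tile 4: (2,3)->(0,3) = 2
Tile 15: (3,1)->(3,2) = 1
Tile 8: (3,2)->(1,3) = 3
Tile 11: (3,3)->(2,2) = 2
Sum: 3 + 0 + 2 + 2 + 2 + 0 + 2 + 1 + 4 + 1 + 2 + 2 + 1 + 3 + 2 = 27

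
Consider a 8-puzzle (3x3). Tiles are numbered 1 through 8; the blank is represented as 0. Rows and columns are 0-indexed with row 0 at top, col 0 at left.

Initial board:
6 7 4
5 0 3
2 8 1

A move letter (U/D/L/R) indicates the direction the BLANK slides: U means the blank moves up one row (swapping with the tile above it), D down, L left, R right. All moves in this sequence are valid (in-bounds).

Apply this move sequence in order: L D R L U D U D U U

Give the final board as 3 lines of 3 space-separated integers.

Answer: 0 7 4
6 5 3
2 8 1

Derivation:
After move 1 (L):
6 7 4
0 5 3
2 8 1

After move 2 (D):
6 7 4
2 5 3
0 8 1

After move 3 (R):
6 7 4
2 5 3
8 0 1

After move 4 (L):
6 7 4
2 5 3
0 8 1

After move 5 (U):
6 7 4
0 5 3
2 8 1

After move 6 (D):
6 7 4
2 5 3
0 8 1

After move 7 (U):
6 7 4
0 5 3
2 8 1

After move 8 (D):
6 7 4
2 5 3
0 8 1

After move 9 (U):
6 7 4
0 5 3
2 8 1

After move 10 (U):
0 7 4
6 5 3
2 8 1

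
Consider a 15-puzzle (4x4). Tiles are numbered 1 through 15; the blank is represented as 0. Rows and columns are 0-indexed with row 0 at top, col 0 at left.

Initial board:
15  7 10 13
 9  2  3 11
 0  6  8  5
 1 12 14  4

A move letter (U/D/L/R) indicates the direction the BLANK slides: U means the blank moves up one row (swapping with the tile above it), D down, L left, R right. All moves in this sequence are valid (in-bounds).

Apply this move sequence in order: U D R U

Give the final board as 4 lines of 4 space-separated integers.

After move 1 (U):
15  7 10 13
 0  2  3 11
 9  6  8  5
 1 12 14  4

After move 2 (D):
15  7 10 13
 9  2  3 11
 0  6  8  5
 1 12 14  4

After move 3 (R):
15  7 10 13
 9  2  3 11
 6  0  8  5
 1 12 14  4

After move 4 (U):
15  7 10 13
 9  0  3 11
 6  2  8  5
 1 12 14  4

Answer: 15  7 10 13
 9  0  3 11
 6  2  8  5
 1 12 14  4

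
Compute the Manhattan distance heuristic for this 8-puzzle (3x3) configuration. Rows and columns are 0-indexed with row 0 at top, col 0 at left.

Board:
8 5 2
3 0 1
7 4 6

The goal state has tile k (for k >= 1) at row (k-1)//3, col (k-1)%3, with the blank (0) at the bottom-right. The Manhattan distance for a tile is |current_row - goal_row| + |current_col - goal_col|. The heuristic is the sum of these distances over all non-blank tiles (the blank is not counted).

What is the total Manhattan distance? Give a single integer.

Answer: 14

Derivation:
Tile 8: (0,0)->(2,1) = 3
Tile 5: (0,1)->(1,1) = 1
Tile 2: (0,2)->(0,1) = 1
Tile 3: (1,0)->(0,2) = 3
Tile 1: (1,2)->(0,0) = 3
Tile 7: (2,0)->(2,0) = 0
Tile 4: (2,1)->(1,0) = 2
Tile 6: (2,2)->(1,2) = 1
Sum: 3 + 1 + 1 + 3 + 3 + 0 + 2 + 1 = 14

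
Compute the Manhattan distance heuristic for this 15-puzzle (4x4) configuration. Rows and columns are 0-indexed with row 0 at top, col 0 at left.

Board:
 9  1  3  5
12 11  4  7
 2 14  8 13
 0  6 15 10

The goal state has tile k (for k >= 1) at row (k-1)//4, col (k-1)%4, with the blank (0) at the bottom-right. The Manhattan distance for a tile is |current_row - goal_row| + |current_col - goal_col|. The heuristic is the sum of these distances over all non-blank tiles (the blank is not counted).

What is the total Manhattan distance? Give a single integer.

Tile 9: (0,0)->(2,0) = 2
Tile 1: (0,1)->(0,0) = 1
Tile 3: (0,2)->(0,2) = 0
Tile 5: (0,3)->(1,0) = 4
Tile 12: (1,0)->(2,3) = 4
Tile 11: (1,1)->(2,2) = 2
Tile 4: (1,2)->(0,3) = 2
Tile 7: (1,3)->(1,2) = 1
Tile 2: (2,0)->(0,1) = 3
Tile 14: (2,1)->(3,1) = 1
Tile 8: (2,2)->(1,3) = 2
Tile 13: (2,3)->(3,0) = 4
Tile 6: (3,1)->(1,1) = 2
Tile 15: (3,2)->(3,2) = 0
Tile 10: (3,3)->(2,1) = 3
Sum: 2 + 1 + 0 + 4 + 4 + 2 + 2 + 1 + 3 + 1 + 2 + 4 + 2 + 0 + 3 = 31

Answer: 31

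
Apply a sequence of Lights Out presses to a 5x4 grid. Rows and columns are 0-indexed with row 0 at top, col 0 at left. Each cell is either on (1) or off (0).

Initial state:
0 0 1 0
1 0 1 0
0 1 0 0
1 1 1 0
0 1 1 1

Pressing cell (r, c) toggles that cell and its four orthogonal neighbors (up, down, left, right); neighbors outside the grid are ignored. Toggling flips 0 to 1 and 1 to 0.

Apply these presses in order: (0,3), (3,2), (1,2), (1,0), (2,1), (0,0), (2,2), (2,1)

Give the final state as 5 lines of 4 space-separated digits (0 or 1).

After press 1 at (0,3):
0 0 0 1
1 0 1 1
0 1 0 0
1 1 1 0
0 1 1 1

After press 2 at (3,2):
0 0 0 1
1 0 1 1
0 1 1 0
1 0 0 1
0 1 0 1

After press 3 at (1,2):
0 0 1 1
1 1 0 0
0 1 0 0
1 0 0 1
0 1 0 1

After press 4 at (1,0):
1 0 1 1
0 0 0 0
1 1 0 0
1 0 0 1
0 1 0 1

After press 5 at (2,1):
1 0 1 1
0 1 0 0
0 0 1 0
1 1 0 1
0 1 0 1

After press 6 at (0,0):
0 1 1 1
1 1 0 0
0 0 1 0
1 1 0 1
0 1 0 1

After press 7 at (2,2):
0 1 1 1
1 1 1 0
0 1 0 1
1 1 1 1
0 1 0 1

After press 8 at (2,1):
0 1 1 1
1 0 1 0
1 0 1 1
1 0 1 1
0 1 0 1

Answer: 0 1 1 1
1 0 1 0
1 0 1 1
1 0 1 1
0 1 0 1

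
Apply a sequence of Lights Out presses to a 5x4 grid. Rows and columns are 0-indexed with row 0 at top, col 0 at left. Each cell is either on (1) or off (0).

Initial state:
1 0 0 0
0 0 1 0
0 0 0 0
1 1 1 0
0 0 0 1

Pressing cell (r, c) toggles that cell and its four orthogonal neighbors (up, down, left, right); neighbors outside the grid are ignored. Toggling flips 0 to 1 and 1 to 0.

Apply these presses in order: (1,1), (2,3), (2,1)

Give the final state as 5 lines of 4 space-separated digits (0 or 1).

Answer: 1 1 0 0
1 0 0 1
1 0 0 1
1 0 1 1
0 0 0 1

Derivation:
After press 1 at (1,1):
1 1 0 0
1 1 0 0
0 1 0 0
1 1 1 0
0 0 0 1

After press 2 at (2,3):
1 1 0 0
1 1 0 1
0 1 1 1
1 1 1 1
0 0 0 1

After press 3 at (2,1):
1 1 0 0
1 0 0 1
1 0 0 1
1 0 1 1
0 0 0 1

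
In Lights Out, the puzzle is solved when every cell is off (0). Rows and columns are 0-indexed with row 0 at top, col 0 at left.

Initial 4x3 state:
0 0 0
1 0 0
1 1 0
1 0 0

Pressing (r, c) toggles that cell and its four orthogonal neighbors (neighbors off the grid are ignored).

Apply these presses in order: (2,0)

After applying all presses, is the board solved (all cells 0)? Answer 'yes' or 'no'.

After press 1 at (2,0):
0 0 0
0 0 0
0 0 0
0 0 0

Lights still on: 0

Answer: yes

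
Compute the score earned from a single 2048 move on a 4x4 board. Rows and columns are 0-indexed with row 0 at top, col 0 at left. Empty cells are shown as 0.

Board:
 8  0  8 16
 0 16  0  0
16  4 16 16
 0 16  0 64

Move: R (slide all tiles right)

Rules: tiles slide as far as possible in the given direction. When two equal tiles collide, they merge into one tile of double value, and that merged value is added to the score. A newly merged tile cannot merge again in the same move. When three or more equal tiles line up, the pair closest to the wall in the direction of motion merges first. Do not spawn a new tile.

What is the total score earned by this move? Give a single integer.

Slide right:
row 0: [8, 0, 8, 16] -> [0, 0, 16, 16]  score +16 (running 16)
row 1: [0, 16, 0, 0] -> [0, 0, 0, 16]  score +0 (running 16)
row 2: [16, 4, 16, 16] -> [0, 16, 4, 32]  score +32 (running 48)
row 3: [0, 16, 0, 64] -> [0, 0, 16, 64]  score +0 (running 48)
Board after move:
 0  0 16 16
 0  0  0 16
 0 16  4 32
 0  0 16 64

Answer: 48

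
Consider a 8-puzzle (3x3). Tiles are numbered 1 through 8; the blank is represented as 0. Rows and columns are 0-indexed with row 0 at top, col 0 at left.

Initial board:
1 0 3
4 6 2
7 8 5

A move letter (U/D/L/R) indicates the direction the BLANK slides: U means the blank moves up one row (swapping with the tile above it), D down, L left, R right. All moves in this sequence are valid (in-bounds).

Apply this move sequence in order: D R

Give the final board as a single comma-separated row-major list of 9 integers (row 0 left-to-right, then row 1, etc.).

After move 1 (D):
1 6 3
4 0 2
7 8 5

After move 2 (R):
1 6 3
4 2 0
7 8 5

Answer: 1, 6, 3, 4, 2, 0, 7, 8, 5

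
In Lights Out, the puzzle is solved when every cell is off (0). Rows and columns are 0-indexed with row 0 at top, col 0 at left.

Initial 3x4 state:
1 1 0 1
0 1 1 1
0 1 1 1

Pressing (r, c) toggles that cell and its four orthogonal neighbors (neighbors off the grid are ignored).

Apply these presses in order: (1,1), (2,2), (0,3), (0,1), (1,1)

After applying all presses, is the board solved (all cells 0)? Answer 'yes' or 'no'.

Answer: yes

Derivation:
After press 1 at (1,1):
1 0 0 1
1 0 0 1
0 0 1 1

After press 2 at (2,2):
1 0 0 1
1 0 1 1
0 1 0 0

After press 3 at (0,3):
1 0 1 0
1 0 1 0
0 1 0 0

After press 4 at (0,1):
0 1 0 0
1 1 1 0
0 1 0 0

After press 5 at (1,1):
0 0 0 0
0 0 0 0
0 0 0 0

Lights still on: 0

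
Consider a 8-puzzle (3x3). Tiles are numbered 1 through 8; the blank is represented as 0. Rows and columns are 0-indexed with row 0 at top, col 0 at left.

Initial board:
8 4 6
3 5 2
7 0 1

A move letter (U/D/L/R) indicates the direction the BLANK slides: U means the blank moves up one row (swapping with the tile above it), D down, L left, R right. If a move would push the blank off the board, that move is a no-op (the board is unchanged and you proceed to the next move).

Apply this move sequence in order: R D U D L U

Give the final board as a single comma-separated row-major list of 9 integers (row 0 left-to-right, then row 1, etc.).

Answer: 8, 4, 6, 3, 0, 2, 7, 5, 1

Derivation:
After move 1 (R):
8 4 6
3 5 2
7 1 0

After move 2 (D):
8 4 6
3 5 2
7 1 0

After move 3 (U):
8 4 6
3 5 0
7 1 2

After move 4 (D):
8 4 6
3 5 2
7 1 0

After move 5 (L):
8 4 6
3 5 2
7 0 1

After move 6 (U):
8 4 6
3 0 2
7 5 1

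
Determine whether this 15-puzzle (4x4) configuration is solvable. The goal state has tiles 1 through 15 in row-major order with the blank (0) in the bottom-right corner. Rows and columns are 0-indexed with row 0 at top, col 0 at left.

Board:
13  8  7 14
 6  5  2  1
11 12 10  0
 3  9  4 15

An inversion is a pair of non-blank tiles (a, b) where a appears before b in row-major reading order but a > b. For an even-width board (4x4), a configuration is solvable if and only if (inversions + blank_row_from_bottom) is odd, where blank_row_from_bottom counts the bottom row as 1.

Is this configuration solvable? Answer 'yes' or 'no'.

Answer: yes

Derivation:
Inversions: 57
Blank is in row 2 (0-indexed from top), which is row 2 counting from the bottom (bottom = 1).
57 + 2 = 59, which is odd, so the puzzle is solvable.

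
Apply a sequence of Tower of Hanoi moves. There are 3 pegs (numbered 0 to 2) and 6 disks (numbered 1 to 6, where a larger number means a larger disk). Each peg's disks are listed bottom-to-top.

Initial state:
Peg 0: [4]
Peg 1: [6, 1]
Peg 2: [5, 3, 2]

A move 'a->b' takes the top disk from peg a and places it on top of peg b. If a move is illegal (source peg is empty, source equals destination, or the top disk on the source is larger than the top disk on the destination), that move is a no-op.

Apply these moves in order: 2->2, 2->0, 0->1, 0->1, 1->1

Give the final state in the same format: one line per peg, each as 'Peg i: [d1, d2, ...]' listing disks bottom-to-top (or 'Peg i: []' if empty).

Answer: Peg 0: [4, 2]
Peg 1: [6, 1]
Peg 2: [5, 3]

Derivation:
After move 1 (2->2):
Peg 0: [4]
Peg 1: [6, 1]
Peg 2: [5, 3, 2]

After move 2 (2->0):
Peg 0: [4, 2]
Peg 1: [6, 1]
Peg 2: [5, 3]

After move 3 (0->1):
Peg 0: [4, 2]
Peg 1: [6, 1]
Peg 2: [5, 3]

After move 4 (0->1):
Peg 0: [4, 2]
Peg 1: [6, 1]
Peg 2: [5, 3]

After move 5 (1->1):
Peg 0: [4, 2]
Peg 1: [6, 1]
Peg 2: [5, 3]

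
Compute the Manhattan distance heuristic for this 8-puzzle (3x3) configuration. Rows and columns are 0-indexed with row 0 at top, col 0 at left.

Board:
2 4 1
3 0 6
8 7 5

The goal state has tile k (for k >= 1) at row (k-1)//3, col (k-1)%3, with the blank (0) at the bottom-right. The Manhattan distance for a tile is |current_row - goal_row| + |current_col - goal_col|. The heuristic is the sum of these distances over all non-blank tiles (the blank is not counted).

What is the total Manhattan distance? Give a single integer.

Answer: 12

Derivation:
Tile 2: (0,0)->(0,1) = 1
Tile 4: (0,1)->(1,0) = 2
Tile 1: (0,2)->(0,0) = 2
Tile 3: (1,0)->(0,2) = 3
Tile 6: (1,2)->(1,2) = 0
Tile 8: (2,0)->(2,1) = 1
Tile 7: (2,1)->(2,0) = 1
Tile 5: (2,2)->(1,1) = 2
Sum: 1 + 2 + 2 + 3 + 0 + 1 + 1 + 2 = 12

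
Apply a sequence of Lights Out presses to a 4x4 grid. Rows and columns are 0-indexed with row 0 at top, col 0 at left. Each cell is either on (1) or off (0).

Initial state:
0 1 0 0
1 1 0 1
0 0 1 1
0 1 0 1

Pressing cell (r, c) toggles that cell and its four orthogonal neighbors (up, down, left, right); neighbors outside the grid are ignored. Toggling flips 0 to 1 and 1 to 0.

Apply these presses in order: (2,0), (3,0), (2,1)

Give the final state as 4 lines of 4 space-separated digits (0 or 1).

Answer: 0 1 0 0
0 0 0 1
1 0 0 1
0 1 0 1

Derivation:
After press 1 at (2,0):
0 1 0 0
0 1 0 1
1 1 1 1
1 1 0 1

After press 2 at (3,0):
0 1 0 0
0 1 0 1
0 1 1 1
0 0 0 1

After press 3 at (2,1):
0 1 0 0
0 0 0 1
1 0 0 1
0 1 0 1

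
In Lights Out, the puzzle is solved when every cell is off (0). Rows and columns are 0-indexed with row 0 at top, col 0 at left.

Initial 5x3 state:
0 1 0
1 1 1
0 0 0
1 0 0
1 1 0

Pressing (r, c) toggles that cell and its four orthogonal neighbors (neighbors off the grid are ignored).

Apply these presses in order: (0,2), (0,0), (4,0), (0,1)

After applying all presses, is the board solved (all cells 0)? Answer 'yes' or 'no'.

Answer: yes

Derivation:
After press 1 at (0,2):
0 0 1
1 1 0
0 0 0
1 0 0
1 1 0

After press 2 at (0,0):
1 1 1
0 1 0
0 0 0
1 0 0
1 1 0

After press 3 at (4,0):
1 1 1
0 1 0
0 0 0
0 0 0
0 0 0

After press 4 at (0,1):
0 0 0
0 0 0
0 0 0
0 0 0
0 0 0

Lights still on: 0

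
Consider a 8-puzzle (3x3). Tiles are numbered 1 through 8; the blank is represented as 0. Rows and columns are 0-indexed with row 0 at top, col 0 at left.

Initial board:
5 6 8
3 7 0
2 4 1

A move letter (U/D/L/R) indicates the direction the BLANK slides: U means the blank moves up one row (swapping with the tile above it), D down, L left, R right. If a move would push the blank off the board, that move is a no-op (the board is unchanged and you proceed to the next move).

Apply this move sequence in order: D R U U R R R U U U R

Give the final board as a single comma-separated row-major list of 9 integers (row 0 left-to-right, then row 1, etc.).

After move 1 (D):
5 6 8
3 7 1
2 4 0

After move 2 (R):
5 6 8
3 7 1
2 4 0

After move 3 (U):
5 6 8
3 7 0
2 4 1

After move 4 (U):
5 6 0
3 7 8
2 4 1

After move 5 (R):
5 6 0
3 7 8
2 4 1

After move 6 (R):
5 6 0
3 7 8
2 4 1

After move 7 (R):
5 6 0
3 7 8
2 4 1

After move 8 (U):
5 6 0
3 7 8
2 4 1

After move 9 (U):
5 6 0
3 7 8
2 4 1

After move 10 (U):
5 6 0
3 7 8
2 4 1

After move 11 (R):
5 6 0
3 7 8
2 4 1

Answer: 5, 6, 0, 3, 7, 8, 2, 4, 1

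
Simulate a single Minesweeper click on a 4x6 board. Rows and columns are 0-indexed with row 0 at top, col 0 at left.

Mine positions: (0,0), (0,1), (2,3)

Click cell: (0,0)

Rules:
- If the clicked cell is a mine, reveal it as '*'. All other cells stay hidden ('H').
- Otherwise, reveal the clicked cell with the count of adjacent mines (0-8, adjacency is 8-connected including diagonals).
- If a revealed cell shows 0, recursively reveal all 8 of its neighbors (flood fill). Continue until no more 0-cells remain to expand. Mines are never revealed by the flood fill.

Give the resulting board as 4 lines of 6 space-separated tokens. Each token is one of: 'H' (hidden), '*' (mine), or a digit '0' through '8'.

* H H H H H
H H H H H H
H H H H H H
H H H H H H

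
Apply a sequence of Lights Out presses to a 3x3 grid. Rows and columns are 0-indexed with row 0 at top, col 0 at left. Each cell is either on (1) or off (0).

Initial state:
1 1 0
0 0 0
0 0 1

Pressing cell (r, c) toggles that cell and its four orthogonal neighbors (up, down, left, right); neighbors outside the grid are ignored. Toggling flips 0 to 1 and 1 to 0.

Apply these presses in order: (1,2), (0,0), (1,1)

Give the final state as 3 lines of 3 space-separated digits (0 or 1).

Answer: 0 1 1
0 0 0
0 1 0

Derivation:
After press 1 at (1,2):
1 1 1
0 1 1
0 0 0

After press 2 at (0,0):
0 0 1
1 1 1
0 0 0

After press 3 at (1,1):
0 1 1
0 0 0
0 1 0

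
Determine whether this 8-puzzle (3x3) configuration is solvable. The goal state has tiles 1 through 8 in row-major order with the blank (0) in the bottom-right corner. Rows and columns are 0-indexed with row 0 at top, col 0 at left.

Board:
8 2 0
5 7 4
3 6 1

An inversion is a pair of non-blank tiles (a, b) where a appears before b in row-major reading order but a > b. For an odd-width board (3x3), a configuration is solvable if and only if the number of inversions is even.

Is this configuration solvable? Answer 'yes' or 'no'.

Answer: no

Derivation:
Inversions (pairs i<j in row-major order where tile[i] > tile[j] > 0): 19
19 is odd, so the puzzle is not solvable.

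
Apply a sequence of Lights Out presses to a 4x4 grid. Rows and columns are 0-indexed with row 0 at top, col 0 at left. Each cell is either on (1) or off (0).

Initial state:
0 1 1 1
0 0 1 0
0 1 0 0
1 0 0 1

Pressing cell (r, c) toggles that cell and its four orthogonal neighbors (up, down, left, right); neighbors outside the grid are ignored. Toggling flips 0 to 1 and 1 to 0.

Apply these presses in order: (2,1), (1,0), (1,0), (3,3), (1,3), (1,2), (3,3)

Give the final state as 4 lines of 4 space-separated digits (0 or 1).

Answer: 0 1 0 0
0 0 1 0
1 0 0 1
1 1 0 1

Derivation:
After press 1 at (2,1):
0 1 1 1
0 1 1 0
1 0 1 0
1 1 0 1

After press 2 at (1,0):
1 1 1 1
1 0 1 0
0 0 1 0
1 1 0 1

After press 3 at (1,0):
0 1 1 1
0 1 1 0
1 0 1 0
1 1 0 1

After press 4 at (3,3):
0 1 1 1
0 1 1 0
1 0 1 1
1 1 1 0

After press 5 at (1,3):
0 1 1 0
0 1 0 1
1 0 1 0
1 1 1 0

After press 6 at (1,2):
0 1 0 0
0 0 1 0
1 0 0 0
1 1 1 0

After press 7 at (3,3):
0 1 0 0
0 0 1 0
1 0 0 1
1 1 0 1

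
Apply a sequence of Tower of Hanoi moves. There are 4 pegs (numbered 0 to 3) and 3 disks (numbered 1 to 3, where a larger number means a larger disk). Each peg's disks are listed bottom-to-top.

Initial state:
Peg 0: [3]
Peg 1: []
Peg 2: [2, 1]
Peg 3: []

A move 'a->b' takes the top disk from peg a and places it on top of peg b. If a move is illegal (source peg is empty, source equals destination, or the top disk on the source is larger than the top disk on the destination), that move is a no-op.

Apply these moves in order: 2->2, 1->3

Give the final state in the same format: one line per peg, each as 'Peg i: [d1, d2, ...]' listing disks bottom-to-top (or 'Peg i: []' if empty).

After move 1 (2->2):
Peg 0: [3]
Peg 1: []
Peg 2: [2, 1]
Peg 3: []

After move 2 (1->3):
Peg 0: [3]
Peg 1: []
Peg 2: [2, 1]
Peg 3: []

Answer: Peg 0: [3]
Peg 1: []
Peg 2: [2, 1]
Peg 3: []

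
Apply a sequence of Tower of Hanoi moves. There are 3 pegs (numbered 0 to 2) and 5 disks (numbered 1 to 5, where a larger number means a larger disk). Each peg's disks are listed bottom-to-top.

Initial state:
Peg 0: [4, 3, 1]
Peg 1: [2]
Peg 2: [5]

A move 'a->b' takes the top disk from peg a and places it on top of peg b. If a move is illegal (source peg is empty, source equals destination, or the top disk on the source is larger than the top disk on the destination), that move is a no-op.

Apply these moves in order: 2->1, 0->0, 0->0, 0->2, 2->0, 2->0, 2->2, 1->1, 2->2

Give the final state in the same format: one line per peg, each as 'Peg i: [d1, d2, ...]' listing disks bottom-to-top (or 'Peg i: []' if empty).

After move 1 (2->1):
Peg 0: [4, 3, 1]
Peg 1: [2]
Peg 2: [5]

After move 2 (0->0):
Peg 0: [4, 3, 1]
Peg 1: [2]
Peg 2: [5]

After move 3 (0->0):
Peg 0: [4, 3, 1]
Peg 1: [2]
Peg 2: [5]

After move 4 (0->2):
Peg 0: [4, 3]
Peg 1: [2]
Peg 2: [5, 1]

After move 5 (2->0):
Peg 0: [4, 3, 1]
Peg 1: [2]
Peg 2: [5]

After move 6 (2->0):
Peg 0: [4, 3, 1]
Peg 1: [2]
Peg 2: [5]

After move 7 (2->2):
Peg 0: [4, 3, 1]
Peg 1: [2]
Peg 2: [5]

After move 8 (1->1):
Peg 0: [4, 3, 1]
Peg 1: [2]
Peg 2: [5]

After move 9 (2->2):
Peg 0: [4, 3, 1]
Peg 1: [2]
Peg 2: [5]

Answer: Peg 0: [4, 3, 1]
Peg 1: [2]
Peg 2: [5]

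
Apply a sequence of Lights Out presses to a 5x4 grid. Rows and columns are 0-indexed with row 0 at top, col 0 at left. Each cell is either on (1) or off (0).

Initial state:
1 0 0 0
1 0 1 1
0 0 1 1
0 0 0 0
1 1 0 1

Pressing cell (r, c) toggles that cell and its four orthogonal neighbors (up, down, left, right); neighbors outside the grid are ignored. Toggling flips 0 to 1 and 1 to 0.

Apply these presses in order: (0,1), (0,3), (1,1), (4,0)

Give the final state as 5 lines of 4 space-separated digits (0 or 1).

After press 1 at (0,1):
0 1 1 0
1 1 1 1
0 0 1 1
0 0 0 0
1 1 0 1

After press 2 at (0,3):
0 1 0 1
1 1 1 0
0 0 1 1
0 0 0 0
1 1 0 1

After press 3 at (1,1):
0 0 0 1
0 0 0 0
0 1 1 1
0 0 0 0
1 1 0 1

After press 4 at (4,0):
0 0 0 1
0 0 0 0
0 1 1 1
1 0 0 0
0 0 0 1

Answer: 0 0 0 1
0 0 0 0
0 1 1 1
1 0 0 0
0 0 0 1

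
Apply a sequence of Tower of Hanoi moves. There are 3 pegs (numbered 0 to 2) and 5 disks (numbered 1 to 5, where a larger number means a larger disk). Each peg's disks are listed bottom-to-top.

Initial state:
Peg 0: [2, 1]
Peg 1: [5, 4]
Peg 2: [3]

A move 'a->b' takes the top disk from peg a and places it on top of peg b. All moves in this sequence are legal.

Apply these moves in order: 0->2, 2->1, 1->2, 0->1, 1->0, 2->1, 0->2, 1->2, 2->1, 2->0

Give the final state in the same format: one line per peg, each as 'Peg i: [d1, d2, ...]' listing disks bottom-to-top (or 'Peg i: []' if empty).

Answer: Peg 0: [2]
Peg 1: [5, 4, 1]
Peg 2: [3]

Derivation:
After move 1 (0->2):
Peg 0: [2]
Peg 1: [5, 4]
Peg 2: [3, 1]

After move 2 (2->1):
Peg 0: [2]
Peg 1: [5, 4, 1]
Peg 2: [3]

After move 3 (1->2):
Peg 0: [2]
Peg 1: [5, 4]
Peg 2: [3, 1]

After move 4 (0->1):
Peg 0: []
Peg 1: [5, 4, 2]
Peg 2: [3, 1]

After move 5 (1->0):
Peg 0: [2]
Peg 1: [5, 4]
Peg 2: [3, 1]

After move 6 (2->1):
Peg 0: [2]
Peg 1: [5, 4, 1]
Peg 2: [3]

After move 7 (0->2):
Peg 0: []
Peg 1: [5, 4, 1]
Peg 2: [3, 2]

After move 8 (1->2):
Peg 0: []
Peg 1: [5, 4]
Peg 2: [3, 2, 1]

After move 9 (2->1):
Peg 0: []
Peg 1: [5, 4, 1]
Peg 2: [3, 2]

After move 10 (2->0):
Peg 0: [2]
Peg 1: [5, 4, 1]
Peg 2: [3]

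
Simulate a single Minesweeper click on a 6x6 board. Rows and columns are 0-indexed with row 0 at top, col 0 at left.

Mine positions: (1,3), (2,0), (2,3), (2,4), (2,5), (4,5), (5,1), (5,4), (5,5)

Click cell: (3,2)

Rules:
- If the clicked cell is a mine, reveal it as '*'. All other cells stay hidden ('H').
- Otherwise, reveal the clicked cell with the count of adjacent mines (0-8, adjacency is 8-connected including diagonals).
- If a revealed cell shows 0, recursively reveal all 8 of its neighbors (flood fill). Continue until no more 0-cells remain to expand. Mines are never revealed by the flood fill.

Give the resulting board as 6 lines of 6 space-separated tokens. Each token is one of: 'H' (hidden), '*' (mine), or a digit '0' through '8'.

H H H H H H
H H H H H H
H H H H H H
H H 1 H H H
H H H H H H
H H H H H H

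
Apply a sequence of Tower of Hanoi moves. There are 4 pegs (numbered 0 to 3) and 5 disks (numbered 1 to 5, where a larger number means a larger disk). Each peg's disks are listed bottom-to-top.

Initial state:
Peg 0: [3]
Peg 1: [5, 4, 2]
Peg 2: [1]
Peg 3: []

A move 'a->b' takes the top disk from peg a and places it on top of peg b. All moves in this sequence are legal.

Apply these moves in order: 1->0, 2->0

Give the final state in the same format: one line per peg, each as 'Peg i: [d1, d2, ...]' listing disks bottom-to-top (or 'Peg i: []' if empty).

After move 1 (1->0):
Peg 0: [3, 2]
Peg 1: [5, 4]
Peg 2: [1]
Peg 3: []

After move 2 (2->0):
Peg 0: [3, 2, 1]
Peg 1: [5, 4]
Peg 2: []
Peg 3: []

Answer: Peg 0: [3, 2, 1]
Peg 1: [5, 4]
Peg 2: []
Peg 3: []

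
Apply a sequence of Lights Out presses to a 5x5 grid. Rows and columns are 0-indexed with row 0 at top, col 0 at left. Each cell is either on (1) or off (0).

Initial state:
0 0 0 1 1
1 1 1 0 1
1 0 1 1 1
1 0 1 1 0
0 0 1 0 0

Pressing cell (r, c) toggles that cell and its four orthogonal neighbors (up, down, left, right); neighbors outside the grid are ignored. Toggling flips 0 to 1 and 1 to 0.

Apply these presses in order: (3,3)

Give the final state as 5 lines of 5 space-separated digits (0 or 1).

Answer: 0 0 0 1 1
1 1 1 0 1
1 0 1 0 1
1 0 0 0 1
0 0 1 1 0

Derivation:
After press 1 at (3,3):
0 0 0 1 1
1 1 1 0 1
1 0 1 0 1
1 0 0 0 1
0 0 1 1 0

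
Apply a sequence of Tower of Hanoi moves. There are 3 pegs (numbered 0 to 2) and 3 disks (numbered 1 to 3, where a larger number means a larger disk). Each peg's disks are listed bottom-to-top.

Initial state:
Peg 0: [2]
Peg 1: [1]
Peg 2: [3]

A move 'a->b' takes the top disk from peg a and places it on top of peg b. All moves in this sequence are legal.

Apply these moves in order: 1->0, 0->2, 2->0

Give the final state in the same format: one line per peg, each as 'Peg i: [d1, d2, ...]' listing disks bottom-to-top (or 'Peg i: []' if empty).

After move 1 (1->0):
Peg 0: [2, 1]
Peg 1: []
Peg 2: [3]

After move 2 (0->2):
Peg 0: [2]
Peg 1: []
Peg 2: [3, 1]

After move 3 (2->0):
Peg 0: [2, 1]
Peg 1: []
Peg 2: [3]

Answer: Peg 0: [2, 1]
Peg 1: []
Peg 2: [3]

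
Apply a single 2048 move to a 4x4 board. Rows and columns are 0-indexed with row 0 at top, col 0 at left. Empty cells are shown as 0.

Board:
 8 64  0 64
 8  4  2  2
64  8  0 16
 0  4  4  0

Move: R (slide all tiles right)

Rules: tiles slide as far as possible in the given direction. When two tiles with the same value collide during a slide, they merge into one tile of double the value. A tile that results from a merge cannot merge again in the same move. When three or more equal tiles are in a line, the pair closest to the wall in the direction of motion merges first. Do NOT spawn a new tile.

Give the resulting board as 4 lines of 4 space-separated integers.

Slide right:
row 0: [8, 64, 0, 64] -> [0, 0, 8, 128]
row 1: [8, 4, 2, 2] -> [0, 8, 4, 4]
row 2: [64, 8, 0, 16] -> [0, 64, 8, 16]
row 3: [0, 4, 4, 0] -> [0, 0, 0, 8]

Answer:   0   0   8 128
  0   8   4   4
  0  64   8  16
  0   0   0   8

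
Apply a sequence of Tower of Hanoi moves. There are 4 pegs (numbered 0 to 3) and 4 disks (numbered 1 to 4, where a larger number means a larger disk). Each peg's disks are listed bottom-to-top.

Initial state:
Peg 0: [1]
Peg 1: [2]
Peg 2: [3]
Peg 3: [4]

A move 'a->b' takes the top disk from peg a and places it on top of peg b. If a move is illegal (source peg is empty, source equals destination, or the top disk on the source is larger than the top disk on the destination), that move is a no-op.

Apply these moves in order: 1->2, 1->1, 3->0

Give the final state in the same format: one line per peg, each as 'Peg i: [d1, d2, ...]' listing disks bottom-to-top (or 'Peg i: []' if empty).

Answer: Peg 0: [1]
Peg 1: []
Peg 2: [3, 2]
Peg 3: [4]

Derivation:
After move 1 (1->2):
Peg 0: [1]
Peg 1: []
Peg 2: [3, 2]
Peg 3: [4]

After move 2 (1->1):
Peg 0: [1]
Peg 1: []
Peg 2: [3, 2]
Peg 3: [4]

After move 3 (3->0):
Peg 0: [1]
Peg 1: []
Peg 2: [3, 2]
Peg 3: [4]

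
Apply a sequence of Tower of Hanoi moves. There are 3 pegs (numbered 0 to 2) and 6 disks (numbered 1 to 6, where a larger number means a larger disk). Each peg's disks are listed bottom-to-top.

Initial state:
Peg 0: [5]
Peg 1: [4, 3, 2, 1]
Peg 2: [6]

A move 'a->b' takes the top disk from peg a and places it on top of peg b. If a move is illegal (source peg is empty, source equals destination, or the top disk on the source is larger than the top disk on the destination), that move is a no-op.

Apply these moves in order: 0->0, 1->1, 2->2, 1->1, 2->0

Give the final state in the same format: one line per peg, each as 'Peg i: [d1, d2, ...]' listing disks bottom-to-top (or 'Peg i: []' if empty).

Answer: Peg 0: [5]
Peg 1: [4, 3, 2, 1]
Peg 2: [6]

Derivation:
After move 1 (0->0):
Peg 0: [5]
Peg 1: [4, 3, 2, 1]
Peg 2: [6]

After move 2 (1->1):
Peg 0: [5]
Peg 1: [4, 3, 2, 1]
Peg 2: [6]

After move 3 (2->2):
Peg 0: [5]
Peg 1: [4, 3, 2, 1]
Peg 2: [6]

After move 4 (1->1):
Peg 0: [5]
Peg 1: [4, 3, 2, 1]
Peg 2: [6]

After move 5 (2->0):
Peg 0: [5]
Peg 1: [4, 3, 2, 1]
Peg 2: [6]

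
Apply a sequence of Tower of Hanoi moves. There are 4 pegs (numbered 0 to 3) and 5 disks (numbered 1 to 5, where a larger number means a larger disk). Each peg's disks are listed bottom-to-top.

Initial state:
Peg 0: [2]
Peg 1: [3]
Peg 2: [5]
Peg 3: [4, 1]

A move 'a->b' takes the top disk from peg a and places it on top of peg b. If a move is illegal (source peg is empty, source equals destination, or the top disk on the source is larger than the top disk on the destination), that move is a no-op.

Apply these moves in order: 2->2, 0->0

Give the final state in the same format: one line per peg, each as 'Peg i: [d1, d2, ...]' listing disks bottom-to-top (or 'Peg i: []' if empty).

Answer: Peg 0: [2]
Peg 1: [3]
Peg 2: [5]
Peg 3: [4, 1]

Derivation:
After move 1 (2->2):
Peg 0: [2]
Peg 1: [3]
Peg 2: [5]
Peg 3: [4, 1]

After move 2 (0->0):
Peg 0: [2]
Peg 1: [3]
Peg 2: [5]
Peg 3: [4, 1]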